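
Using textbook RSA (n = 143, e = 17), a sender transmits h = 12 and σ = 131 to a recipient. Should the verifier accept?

reject

σ^2 ≡ 131^2 = 17161 ≡ 1
σ^4 ≡ 1^2 = 1
σ^8 ≡ 1^2 = 1
σ^16 ≡ 1^2 = 1
17 = 16 + 1, so σ^17 ≡ 1·131 ≡ 131 (mod 143)
131 ≠ 12, so verification fails.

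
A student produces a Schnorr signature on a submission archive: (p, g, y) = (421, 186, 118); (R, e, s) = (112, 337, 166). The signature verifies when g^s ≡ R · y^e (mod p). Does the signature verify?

g^s mod p:
Squares mod 421: 186^1≡186, 186^2≡74, 186^4≡3, 186^8≡9, 186^16≡81, 186^32≡246, 186^64≡313, 186^128≡297
166 = 128 + 32 + 4 + 2, so 186^166 ≡ 297·246·3·74 ≡ 318 (mod 421)
R · y^e mod p:
Squares mod 421: 118^1≡118, 118^2≡31, 118^4≡119, 118^8≡268, 118^16≡254, 118^32≡103, 118^64≡84, 118^128≡320, 118^256≡97
337 = 256 + 64 + 16 + 1, so 118^337 ≡ 97·84·254·118 ≡ 281 (mod 421)
112·281 = 31472 ≡ 318 (mod 421)
318 ≡ 318 (mod 421); signature holds.

verifies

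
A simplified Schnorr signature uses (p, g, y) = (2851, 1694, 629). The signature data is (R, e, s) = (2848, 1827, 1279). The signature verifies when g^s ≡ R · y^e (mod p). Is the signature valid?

valid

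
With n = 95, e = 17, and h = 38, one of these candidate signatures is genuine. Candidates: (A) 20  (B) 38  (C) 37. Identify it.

Candidate A: Squares mod 95: 20^1≡20, 20^2≡20, 20^4≡20, 20^8≡20, 20^16≡20; 17 = 16 + 1, so 20^17 ≡ 20·20 ≡ 20 (mod 95)
Candidate B: Squares mod 95: 38^1≡38, 38^2≡19, 38^4≡76, 38^8≡76, 38^16≡76; 17 = 16 + 1, so 38^17 ≡ 76·38 ≡ 38 (mod 95)
  → matches h = 38
Candidate C: Squares mod 95: 37^1≡37, 37^2≡39, 37^4≡1, 37^8≡1, 37^16≡1; 17 = 16 + 1, so 37^17 ≡ 1·37 ≡ 37 (mod 95)

B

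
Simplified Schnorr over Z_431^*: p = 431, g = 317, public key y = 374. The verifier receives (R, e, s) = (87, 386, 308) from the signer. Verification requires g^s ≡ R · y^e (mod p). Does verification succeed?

g^s mod p:
317^2 = 100489 ≡ 66
317^4 ≡ 66^2 = 4356 ≡ 46
317^8 ≡ 46^2 = 2116 ≡ 392
317^16 ≡ 392^2 = 153664 ≡ 228
317^32 ≡ 228^2 = 51984 ≡ 264
317^64 ≡ 264^2 = 69696 ≡ 305
317^128 ≡ 305^2 = 93025 ≡ 360
317^256 ≡ 360^2 = 129600 ≡ 300
308 = 256 + 32 + 16 + 4, so 317^308 ≡ 300·264·228·46 ≡ 109 (mod 431)
R · y^e mod p:
374^2 = 139876 ≡ 232
374^4 ≡ 232^2 = 53824 ≡ 380
374^8 ≡ 380^2 = 144400 ≡ 15
374^16 ≡ 15^2 = 225
374^32 ≡ 225^2 = 50625 ≡ 198
374^64 ≡ 198^2 = 39204 ≡ 414
374^128 ≡ 414^2 = 171396 ≡ 289
374^256 ≡ 289^2 = 83521 ≡ 338
386 = 256 + 128 + 2, so 374^386 ≡ 338·289·232 ≡ 244 (mod 431)
87·244 = 21228 ≡ 109 (mod 431)
109 ≡ 109 (mod 431); signature holds.

passes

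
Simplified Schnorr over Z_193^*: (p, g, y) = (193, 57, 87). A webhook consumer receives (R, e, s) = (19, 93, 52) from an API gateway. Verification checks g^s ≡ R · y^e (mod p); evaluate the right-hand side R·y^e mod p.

87^93 mod 193 = 104
R · y^e ≡ 19·104 = 1976 ≡ 46 (mod 193)

46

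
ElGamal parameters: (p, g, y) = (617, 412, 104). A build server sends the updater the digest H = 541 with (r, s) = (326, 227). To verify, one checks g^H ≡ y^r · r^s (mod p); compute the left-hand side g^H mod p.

336

412^2 = 169744 ≡ 69
412^4 ≡ 69^2 = 4761 ≡ 442
412^8 ≡ 442^2 = 195364 ≡ 392
412^16 ≡ 392^2 = 153664 ≡ 31
412^32 ≡ 31^2 = 961 ≡ 344
412^64 ≡ 344^2 = 118336 ≡ 489
412^128 ≡ 489^2 = 239121 ≡ 342
412^256 ≡ 342^2 = 116964 ≡ 351
412^512 ≡ 351^2 = 123201 ≡ 418
541 = 512 + 16 + 8 + 4 + 1, so 412^541 ≡ 418·31·392·442·412 ≡ 336 (mod 617)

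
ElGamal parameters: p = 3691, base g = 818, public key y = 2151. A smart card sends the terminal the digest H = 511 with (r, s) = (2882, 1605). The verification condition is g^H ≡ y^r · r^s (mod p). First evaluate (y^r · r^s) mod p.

2555

Squares mod 3691: 2151^1≡2151, 2151^2≡1978, 2151^4≡24, 2151^8≡576, 2151^16≡3277, 2151^32≡1610, 2151^64≡1018, 2151^128≡2844, 2151^256≡1355, 2151^512≡1598, 2151^1024≡3123, 2151^2048≡1507
2882 = 2048 + 512 + 256 + 64 + 2, so 2151^2882 ≡ 1507·1598·1355·1018·1978 ≡ 3579 (mod 3691)
Squares mod 3691: 2882^1≡2882, 2882^2≡1174, 2882^4≡1533, 2882^8≡2613, 2882^16≡3110, 2882^32≡1680, 2882^64≡2476, 2882^128≡3516, 2882^256≡1097, 2882^512≡143, 2882^1024≡1994
1605 = 1024 + 512 + 64 + 4 + 1, so 2882^1605 ≡ 1994·143·2476·1533·2882 ≡ 1592 (mod 3691)
y^r · r^s ≡ 3579·1592 = 5697768 ≡ 2555 (mod 3691)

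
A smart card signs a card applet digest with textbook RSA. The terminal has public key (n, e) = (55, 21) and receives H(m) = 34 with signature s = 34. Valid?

s^2 ≡ 34^2 = 1156 ≡ 1
s^4 ≡ 1^2 = 1
s^8 ≡ 1^2 = 1
s^16 ≡ 1^2 = 1
21 = 16 + 4 + 1, so s^21 ≡ 1·1·34 ≡ 34 (mod 55)
Since 34 equals the digest 34, verification succeeds.

yes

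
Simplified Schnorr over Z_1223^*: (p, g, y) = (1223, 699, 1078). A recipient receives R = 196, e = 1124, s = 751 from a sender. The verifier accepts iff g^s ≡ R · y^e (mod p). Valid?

g^s mod p:
Squares mod 1223: 699^1≡699, 699^2≡624, 699^4≡462, 699^8≡642, 699^16≡13, 699^32≡169, 699^64≡432, 699^128≡728, 699^256≡425, 699^512≡844
751 = 512 + 128 + 64 + 32 + 8 + 4 + 2 + 1, so 699^751 ≡ 844·728·432·169·642·462·624·699 ≡ 947 (mod 1223)
R · y^e mod p:
Squares mod 1223: 1078^1≡1078, 1078^2≡234, 1078^4≡944, 1078^8≡792, 1078^16≡1088, 1078^32≡1103, 1078^64≡947, 1078^128≡350, 1078^256≡200, 1078^512≡864, 1078^1024≡466
1124 = 1024 + 64 + 32 + 4, so 1078^1124 ≡ 466·947·1103·944 ≡ 689 (mod 1223)
196·689 = 135044 ≡ 514 (mod 1223)
947 ≠ 514; the check fails.

no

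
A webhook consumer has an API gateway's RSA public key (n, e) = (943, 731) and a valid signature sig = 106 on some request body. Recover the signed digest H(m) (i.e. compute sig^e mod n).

153

Squares mod 943: sig^1≡106, sig^2≡863, sig^4≡742, sig^8≡795, sig^16≡215, sig^32≡18, sig^64≡324, sig^128≡303, sig^256≡338, sig^512≡141
731 = 512 + 128 + 64 + 16 + 8 + 2 + 1, so sig^731 ≡ 141·303·324·215·795·863·106 ≡ 153 (mod 943)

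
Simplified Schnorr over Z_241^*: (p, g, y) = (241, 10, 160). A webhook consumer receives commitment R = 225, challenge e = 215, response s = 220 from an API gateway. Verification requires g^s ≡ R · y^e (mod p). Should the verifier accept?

reject

g^s mod p:
10^2 = 100
10^4 ≡ 100^2 = 10000 ≡ 119
10^8 ≡ 119^2 = 14161 ≡ 183
10^16 ≡ 183^2 = 33489 ≡ 231
10^32 ≡ 231^2 = 53361 ≡ 100
10^64 ≡ 100^2 = 10000 ≡ 119
10^128 ≡ 119^2 = 14161 ≡ 183
220 = 128 + 64 + 16 + 8 + 4, so 10^220 ≡ 183·119·231·183·119 ≡ 225 (mod 241)
R · y^e mod p:
160^2 = 25600 ≡ 54
160^4 ≡ 54^2 = 2916 ≡ 24
160^8 ≡ 24^2 = 576 ≡ 94
160^16 ≡ 94^2 = 8836 ≡ 160
160^32 ≡ 160^2 = 25600 ≡ 54
160^64 ≡ 54^2 = 2916 ≡ 24
160^128 ≡ 24^2 = 576 ≡ 94
215 = 128 + 64 + 16 + 4 + 2 + 1, so 160^215 ≡ 94·24·160·24·54·160 ≡ 225 (mod 241)
225·225 = 50625 ≡ 15 (mod 241)
225 ≠ 15; the check fails.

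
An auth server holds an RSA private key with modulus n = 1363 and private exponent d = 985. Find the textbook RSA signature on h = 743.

h^985 mod 1363 = 334

334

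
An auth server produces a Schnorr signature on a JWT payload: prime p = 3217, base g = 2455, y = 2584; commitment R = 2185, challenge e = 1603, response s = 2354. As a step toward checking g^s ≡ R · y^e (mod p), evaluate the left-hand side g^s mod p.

1584

2455^2 = 6027025 ≡ 1584
2455^4 ≡ 1584^2 = 2509056 ≡ 3013
2455^8 ≡ 3013^2 = 9078169 ≡ 3012
2455^16 ≡ 3012^2 = 9072144 ≡ 204
2455^32 ≡ 204^2 = 41616 ≡ 3012
2455^64 ≡ 3012^2 = 9072144 ≡ 204
2455^128 ≡ 204^2 = 41616 ≡ 3012
2455^256 ≡ 3012^2 = 9072144 ≡ 204
2455^512 ≡ 204^2 = 41616 ≡ 3012
2455^1024 ≡ 3012^2 = 9072144 ≡ 204
2455^2048 ≡ 204^2 = 41616 ≡ 3012
2354 = 2048 + 256 + 32 + 16 + 2, so 2455^2354 ≡ 3012·204·3012·204·1584 ≡ 1584 (mod 3217)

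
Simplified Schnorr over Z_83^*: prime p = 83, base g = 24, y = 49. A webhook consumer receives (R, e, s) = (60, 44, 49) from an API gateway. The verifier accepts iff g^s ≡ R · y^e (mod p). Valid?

g^s mod p:
24^2 = 576 ≡ 78
24^4 ≡ 78^2 = 6084 ≡ 25
24^8 ≡ 25^2 = 625 ≡ 44
24^16 ≡ 44^2 = 1936 ≡ 27
24^32 ≡ 27^2 = 729 ≡ 65
49 = 32 + 16 + 1, so 24^49 ≡ 65·27·24 ≡ 39 (mod 83)
R · y^e mod p:
49^2 = 2401 ≡ 77
49^4 ≡ 77^2 = 5929 ≡ 36
49^8 ≡ 36^2 = 1296 ≡ 51
49^16 ≡ 51^2 = 2601 ≡ 28
49^32 ≡ 28^2 = 784 ≡ 37
44 = 32 + 8 + 4, so 49^44 ≡ 37·51·36 ≡ 38 (mod 83)
60·38 = 2280 ≡ 39 (mod 83)
39 ≡ 39 (mod 83); signature holds.

yes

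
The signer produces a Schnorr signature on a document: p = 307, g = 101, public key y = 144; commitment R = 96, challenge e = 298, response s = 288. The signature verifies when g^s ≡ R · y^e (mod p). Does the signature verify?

g^s mod p:
101^288 mod 307 = 64
R · y^e mod p:
144^298 mod 307 = 103
96·103 = 9888 ≡ 64 (mod 307)
64 ≡ 64 (mod 307); signature holds.

verifies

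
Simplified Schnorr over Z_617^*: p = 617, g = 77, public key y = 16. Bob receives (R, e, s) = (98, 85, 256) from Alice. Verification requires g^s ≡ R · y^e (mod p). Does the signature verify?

verifies

g^s mod p:
Squares mod 617: 77^1≡77, 77^2≡376, 77^4≡83, 77^8≡102, 77^16≡532, 77^32≡438, 77^64≡574, 77^128≡615, 77^256≡4
77^256 ≡ 4 (mod 617)
R · y^e mod p:
Squares mod 617: 16^1≡16, 16^2≡256, 16^4≡134, 16^8≡63, 16^16≡267, 16^32≡334, 16^64≡496
85 = 64 + 16 + 4 + 1, so 16^85 ≡ 496·267·134·16 ≡ 63 (mod 617)
98·63 = 6174 ≡ 4 (mod 617)
4 ≡ 4 (mod 617); signature holds.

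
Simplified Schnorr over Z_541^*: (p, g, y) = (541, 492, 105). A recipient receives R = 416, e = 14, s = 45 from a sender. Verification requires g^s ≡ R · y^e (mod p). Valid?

g^s mod p:
492^2 = 242064 ≡ 237
492^4 ≡ 237^2 = 56169 ≡ 446
492^8 ≡ 446^2 = 198916 ≡ 369
492^16 ≡ 369^2 = 136161 ≡ 370
492^32 ≡ 370^2 = 136900 ≡ 27
45 = 32 + 8 + 4 + 1, so 492^45 ≡ 27·369·446·492 ≡ 540 (mod 541)
R · y^e mod p:
105^2 = 11025 ≡ 205
105^4 ≡ 205^2 = 42025 ≡ 368
105^8 ≡ 368^2 = 135424 ≡ 174
14 = 8 + 4 + 2, so 105^14 ≡ 174·368·205 ≡ 277 (mod 541)
416·277 = 115232 ≡ 540 (mod 541)
540 ≡ 540 (mod 541); signature holds.

yes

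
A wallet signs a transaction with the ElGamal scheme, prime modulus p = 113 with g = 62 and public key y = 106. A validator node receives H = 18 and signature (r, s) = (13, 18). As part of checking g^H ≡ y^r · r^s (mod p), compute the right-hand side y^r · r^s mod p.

106^2 = 11236 ≡ 49
106^4 ≡ 49^2 = 2401 ≡ 28
106^8 ≡ 28^2 = 784 ≡ 106
13 = 8 + 4 + 1, so 106^13 ≡ 106·28·106 ≡ 16 (mod 113)
13^2 = 169 ≡ 56
13^4 ≡ 56^2 = 3136 ≡ 85
13^8 ≡ 85^2 = 7225 ≡ 106
13^16 ≡ 106^2 = 11236 ≡ 49
18 = 16 + 2, so 13^18 ≡ 49·56 ≡ 32 (mod 113)
y^r · r^s ≡ 16·32 = 512 ≡ 60 (mod 113)

60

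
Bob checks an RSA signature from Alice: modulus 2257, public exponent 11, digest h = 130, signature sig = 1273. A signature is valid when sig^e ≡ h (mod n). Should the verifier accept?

accept

Squares mod 2257: sig^1≡1273, sig^2≡3, sig^4≡9, sig^8≡81
11 = 8 + 2 + 1, so sig^11 ≡ 81·3·1273 ≡ 130 (mod 2257)
130 = h, so the signature checks out.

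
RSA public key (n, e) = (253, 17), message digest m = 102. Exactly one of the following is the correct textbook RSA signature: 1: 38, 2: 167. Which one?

1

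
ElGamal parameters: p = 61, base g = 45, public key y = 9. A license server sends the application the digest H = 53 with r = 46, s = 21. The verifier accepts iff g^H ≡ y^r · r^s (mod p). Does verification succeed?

Left side g^H mod p:
45^2 = 2025 ≡ 12
45^4 ≡ 12^2 = 144 ≡ 22
45^8 ≡ 22^2 = 484 ≡ 57
45^16 ≡ 57^2 = 3249 ≡ 16
45^32 ≡ 16^2 = 256 ≡ 12
53 = 32 + 16 + 4 + 1, so 45^53 ≡ 12·16·22·45 ≡ 4 (mod 61)
Right side y^r · r^s mod p:
9^2 = 81 ≡ 20
9^4 ≡ 20^2 = 400 ≡ 34
9^8 ≡ 34^2 = 1156 ≡ 58
9^16 ≡ 58^2 = 3364 ≡ 9
9^32 ≡ 9^2 = 81 ≡ 20
46 = 32 + 8 + 4 + 2, so 9^46 ≡ 20·58·34·20 ≡ 9 (mod 61)
46^2 = 2116 ≡ 42
46^4 ≡ 42^2 = 1764 ≡ 56
46^8 ≡ 56^2 = 3136 ≡ 25
46^16 ≡ 25^2 = 625 ≡ 15
21 = 16 + 4 + 1, so 46^21 ≡ 15·56·46 ≡ 27 (mod 61)
9·27 = 243 ≡ 60 (mod 61)
4 ≠ 60, so verification fails.

fails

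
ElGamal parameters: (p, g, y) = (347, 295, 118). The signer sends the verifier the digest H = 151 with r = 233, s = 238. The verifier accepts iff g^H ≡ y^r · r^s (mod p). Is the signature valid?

valid

Left side g^H mod p:
Squares mod 347: 295^1≡295, 295^2≡275, 295^4≡326, 295^8≡94, 295^16≡161, 295^32≡243, 295^64≡59, 295^128≡11
151 = 128 + 16 + 4 + 2 + 1, so 295^151 ≡ 11·161·326·275·295 ≡ 15 (mod 347)
Right side y^r · r^s mod p:
Squares mod 347: 118^1≡118, 118^2≡44, 118^4≡201, 118^8≡149, 118^16≡340, 118^32≡49, 118^64≡319, 118^128≡90
233 = 128 + 64 + 32 + 8 + 1, so 118^233 ≡ 90·319·49·149·118 ≡ 266 (mod 347)
Squares mod 347: 233^1≡233, 233^2≡157, 233^4≡12, 233^8≡144, 233^16≡263, 233^32≡116, 233^64≡270, 233^128≡30
238 = 128 + 64 + 32 + 8 + 4 + 2, so 233^238 ≡ 30·270·116·144·12·157 ≡ 244 (mod 347)
266·244 = 64904 ≡ 15 (mod 347)
15 ≡ 15 (mod 347), so the signature is genuine.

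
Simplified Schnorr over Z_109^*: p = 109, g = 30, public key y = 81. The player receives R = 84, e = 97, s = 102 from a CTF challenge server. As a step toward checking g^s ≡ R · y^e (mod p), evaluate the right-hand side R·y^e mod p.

Squares mod 109: 81^1≡81, 81^2≡21, 81^4≡5, 81^8≡25, 81^16≡80, 81^32≡78, 81^64≡89
97 = 64 + 32 + 1, so 81^97 ≡ 89·78·81 ≡ 80 (mod 109)
R · y^e ≡ 84·80 = 6720 ≡ 71 (mod 109)

71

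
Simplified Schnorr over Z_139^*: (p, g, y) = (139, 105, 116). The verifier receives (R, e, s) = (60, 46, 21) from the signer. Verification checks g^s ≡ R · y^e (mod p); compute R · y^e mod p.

60

116^2 = 13456 ≡ 112
116^4 ≡ 112^2 = 12544 ≡ 34
116^8 ≡ 34^2 = 1156 ≡ 44
116^16 ≡ 44^2 = 1936 ≡ 129
116^32 ≡ 129^2 = 16641 ≡ 100
46 = 32 + 8 + 4 + 2, so 116^46 ≡ 100·44·34·112 ≡ 1 (mod 139)
R · y^e ≡ 60·1 = 60 ≡ 60 (mod 139)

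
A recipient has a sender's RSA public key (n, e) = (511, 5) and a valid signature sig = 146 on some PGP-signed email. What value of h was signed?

146

sig^5 mod 511 = 146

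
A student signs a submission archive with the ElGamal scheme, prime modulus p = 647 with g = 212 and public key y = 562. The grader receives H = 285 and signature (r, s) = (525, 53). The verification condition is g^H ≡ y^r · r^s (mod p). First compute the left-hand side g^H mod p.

445

212^2 = 44944 ≡ 301
212^4 ≡ 301^2 = 90601 ≡ 21
212^8 ≡ 21^2 = 441
212^16 ≡ 441^2 = 194481 ≡ 381
212^32 ≡ 381^2 = 145161 ≡ 233
212^64 ≡ 233^2 = 54289 ≡ 588
212^128 ≡ 588^2 = 345744 ≡ 246
212^256 ≡ 246^2 = 60516 ≡ 345
285 = 256 + 16 + 8 + 4 + 1, so 212^285 ≡ 345·381·441·21·212 ≡ 445 (mod 647)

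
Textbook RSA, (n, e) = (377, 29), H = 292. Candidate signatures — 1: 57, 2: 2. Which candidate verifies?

Candidate 1: Squares mod 377: 57^1≡57, 57^2≡233, 57^4≡1, 57^8≡1, 57^16≡1; 29 = 16 + 8 + 4 + 1, so 57^29 ≡ 1·1·1·57 ≡ 57 (mod 377)
Candidate 2: Squares mod 377: 2^1≡2, 2^2≡4, 2^4≡16, 2^8≡256, 2^16≡315; 29 = 16 + 8 + 4 + 1, so 2^29 ≡ 315·256·16·2 ≡ 292 (mod 377)
  → matches H = 292

2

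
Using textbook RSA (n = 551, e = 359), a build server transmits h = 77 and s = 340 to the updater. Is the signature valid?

invalid

s^2 ≡ 340^2 = 115600 ≡ 441
s^4 ≡ 441^2 = 194481 ≡ 529
s^8 ≡ 529^2 = 279841 ≡ 484
s^16 ≡ 484^2 = 234256 ≡ 81
s^32 ≡ 81^2 = 6561 ≡ 500
s^64 ≡ 500^2 = 250000 ≡ 397
s^128 ≡ 397^2 = 157609 ≡ 23
s^256 ≡ 23^2 = 529
359 = 256 + 64 + 32 + 4 + 2 + 1, so s^359 ≡ 529·397·500·529·441·340 ≡ 218 (mod 551)
The recovered value 218 does not match the digest 77.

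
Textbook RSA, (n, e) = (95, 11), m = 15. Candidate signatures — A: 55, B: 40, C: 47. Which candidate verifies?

B

Candidate A: Squares mod 95: 55^1≡55, 55^2≡80, 55^4≡35, 55^8≡85; 11 = 8 + 2 + 1, so 55^11 ≡ 85·80·55 ≡ 80 (mod 95)
Candidate B: Squares mod 95: 40^1≡40, 40^2≡80, 40^4≡35, 40^8≡85; 11 = 8 + 2 + 1, so 40^11 ≡ 85·80·40 ≡ 15 (mod 95)
  → matches m = 15
Candidate C: Squares mod 95: 47^1≡47, 47^2≡24, 47^4≡6, 47^8≡36; 11 = 8 + 2 + 1, so 47^11 ≡ 36·24·47 ≡ 43 (mod 95)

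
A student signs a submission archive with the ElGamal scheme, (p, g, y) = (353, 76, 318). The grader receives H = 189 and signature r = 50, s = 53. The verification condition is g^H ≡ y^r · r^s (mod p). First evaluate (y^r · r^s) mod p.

Squares mod 353: 318^1≡318, 318^2≡166, 318^4≡22, 318^8≡131, 318^16≡217, 318^32≡140
50 = 32 + 16 + 2, so 318^50 ≡ 140·217·166 ≡ 122 (mod 353)
Squares mod 353: 50^1≡50, 50^2≡29, 50^4≡135, 50^8≡222, 50^16≡217, 50^32≡140
53 = 32 + 16 + 4 + 1, so 50^53 ≡ 140·217·135·50 ≡ 240 (mod 353)
y^r · r^s ≡ 122·240 = 29280 ≡ 334 (mod 353)

334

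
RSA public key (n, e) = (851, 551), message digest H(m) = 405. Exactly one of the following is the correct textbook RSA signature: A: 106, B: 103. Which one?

A

Candidate A: Squares mod 851: 106^1≡106, 106^2≡173, 106^4≡144, 106^8≡312, 106^16≡330, 106^32≡823, 106^64≡784, 106^128≡234, 106^256≡292, 106^512≡164; 551 = 512 + 32 + 4 + 2 + 1, so 106^551 ≡ 164·823·144·173·106 ≡ 405 (mod 851)
  → matches H(m) = 405
Candidate B: Squares mod 851: 103^1≡103, 103^2≡397, 103^4≡174, 103^8≡491, 103^16≡248, 103^32≡232, 103^64≡211, 103^128≡269, 103^256≡26, 103^512≡676; 551 = 512 + 32 + 4 + 2 + 1, so 103^551 ≡ 676·232·174·397·103 ≡ 356 (mod 851)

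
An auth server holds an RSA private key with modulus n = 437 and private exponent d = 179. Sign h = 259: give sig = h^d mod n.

h^2 ≡ 259^2 = 67081 ≡ 220
h^4 ≡ 220^2 = 48400 ≡ 330
h^8 ≡ 330^2 = 108900 ≡ 87
h^16 ≡ 87^2 = 7569 ≡ 140
h^32 ≡ 140^2 = 19600 ≡ 372
h^64 ≡ 372^2 = 138384 ≡ 292
h^128 ≡ 292^2 = 85264 ≡ 49
179 = 128 + 32 + 16 + 2 + 1, so h^179 ≡ 49·372·140·220·259 ≡ 331 (mod 437)

331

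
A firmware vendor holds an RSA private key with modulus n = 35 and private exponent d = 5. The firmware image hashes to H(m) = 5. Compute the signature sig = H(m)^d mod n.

Squares mod 35: (H(m))^1≡5, (H(m))^2≡25, (H(m))^4≡30
5 = 4 + 1, so (H(m))^5 ≡ 30·5 ≡ 10 (mod 35)

10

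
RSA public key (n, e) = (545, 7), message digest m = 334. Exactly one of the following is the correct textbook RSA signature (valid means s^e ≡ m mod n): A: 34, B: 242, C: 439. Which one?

C

Candidate A: Squares mod 545: 34^1≡34, 34^2≡66, 34^4≡541; 7 = 4 + 2 + 1, so 34^7 ≡ 541·66·34 ≡ 289 (mod 545)
Candidate B: Squares mod 545: 242^1≡242, 242^2≡249, 242^4≡416; 7 = 4 + 2 + 1, so 242^7 ≡ 416·249·242 ≡ 53 (mod 545)
Candidate C: Squares mod 545: 439^1≡439, 439^2≡336, 439^4≡81; 7 = 4 + 2 + 1, so 439^7 ≡ 81·336·439 ≡ 334 (mod 545)
  → matches m = 334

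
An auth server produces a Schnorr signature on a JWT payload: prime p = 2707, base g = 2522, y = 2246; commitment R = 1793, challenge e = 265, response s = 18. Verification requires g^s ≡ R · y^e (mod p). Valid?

yes

g^s mod p:
Squares mod 2707: 2522^1≡2522, 2522^2≡1741, 2522^4≡1948, 2522^8≡2197, 2522^16≡228
18 = 16 + 2, so 2522^18 ≡ 228·1741 ≡ 1726 (mod 2707)
R · y^e mod p:
Squares mod 2707: 2246^1≡2246, 2246^2≡1375, 2246^4≡1139, 2246^8≡668, 2246^16≡2276, 2246^32≡1685, 2246^64≡2289, 2246^128≡1476, 2246^256≡2148
265 = 256 + 8 + 1, so 2246^265 ≡ 2148·668·2246 ≡ 2095 (mod 2707)
1793·2095 = 3756335 ≡ 1726 (mod 2707)
1726 ≡ 1726 (mod 2707); signature holds.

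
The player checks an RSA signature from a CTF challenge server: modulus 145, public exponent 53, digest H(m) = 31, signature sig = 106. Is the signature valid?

sig^2 ≡ 106^2 = 11236 ≡ 71
sig^4 ≡ 71^2 = 5041 ≡ 111
sig^8 ≡ 111^2 = 12321 ≡ 141
sig^16 ≡ 141^2 = 19881 ≡ 16
sig^32 ≡ 16^2 = 256 ≡ 111
53 = 32 + 16 + 4 + 1, so sig^53 ≡ 111·16·111·106 ≡ 31 (mod 145)
Since 31 equals the digest 31, verification succeeds.

valid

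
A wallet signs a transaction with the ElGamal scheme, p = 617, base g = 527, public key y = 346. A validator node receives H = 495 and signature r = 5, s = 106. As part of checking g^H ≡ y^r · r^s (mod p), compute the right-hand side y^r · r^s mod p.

245

346^2 = 119716 ≡ 18
346^4 ≡ 18^2 = 324
5 = 4 + 1, so 346^5 ≡ 324·346 ≡ 427 (mod 617)
5^2 = 25
5^4 ≡ 25^2 = 625 ≡ 8
5^8 ≡ 8^2 = 64
5^16 ≡ 64^2 = 4096 ≡ 394
5^32 ≡ 394^2 = 155236 ≡ 369
5^64 ≡ 369^2 = 136161 ≡ 421
106 = 64 + 32 + 8 + 2, so 5^106 ≡ 421·369·64·25 ≡ 567 (mod 617)
y^r · r^s ≡ 427·567 = 242109 ≡ 245 (mod 617)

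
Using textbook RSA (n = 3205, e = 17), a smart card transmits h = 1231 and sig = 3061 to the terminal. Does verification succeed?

passes

sig^17 mod 3205 = 1231
Since 1231 equals the digest 1231, verification succeeds.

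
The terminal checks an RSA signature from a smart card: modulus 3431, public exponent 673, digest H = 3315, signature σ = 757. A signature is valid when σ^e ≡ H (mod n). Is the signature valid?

Squares mod 3431: σ^1≡757, σ^2≡72, σ^4≡1753, σ^8≡2264, σ^16≡3213, σ^32≡2921, σ^64≡2775, σ^128≡1461, σ^256≡439, σ^512≡585
673 = 512 + 128 + 32 + 1, so σ^673 ≡ 585·1461·2921·757 ≡ 684 (mod 3431)
684 ≠ 3315, so verification fails.

invalid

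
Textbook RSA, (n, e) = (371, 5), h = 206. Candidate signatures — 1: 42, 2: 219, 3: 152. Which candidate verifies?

3

Candidate 1: Squares mod 371: 42^1≡42, 42^2≡280, 42^4≡119; 5 = 4 + 1, so 42^5 ≡ 119·42 ≡ 175 (mod 371)
Candidate 2: Squares mod 371: 219^1≡219, 219^2≡102, 219^4≡16; 5 = 4 + 1, so 219^5 ≡ 16·219 ≡ 165 (mod 371)
Candidate 3: Squares mod 371: 152^1≡152, 152^2≡102, 152^4≡16; 5 = 4 + 1, so 152^5 ≡ 16·152 ≡ 206 (mod 371)
  → matches h = 206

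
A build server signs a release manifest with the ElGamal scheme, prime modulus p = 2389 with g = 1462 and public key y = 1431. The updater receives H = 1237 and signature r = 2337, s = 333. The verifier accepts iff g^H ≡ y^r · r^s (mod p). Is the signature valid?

invalid

Left side g^H mod p:
1462^2 = 2137444 ≡ 1678
1462^4 ≡ 1678^2 = 2815684 ≡ 1442
1462^8 ≡ 1442^2 = 2079364 ≡ 934
1462^16 ≡ 934^2 = 872356 ≡ 371
1462^32 ≡ 371^2 = 137641 ≡ 1468
1462^64 ≡ 1468^2 = 2155024 ≡ 146
1462^128 ≡ 146^2 = 21316 ≡ 2204
1462^256 ≡ 2204^2 = 4857616 ≡ 779
1462^512 ≡ 779^2 = 606841 ≡ 35
1462^1024 ≡ 35^2 = 1225
1237 = 1024 + 128 + 64 + 16 + 4 + 1, so 1462^1237 ≡ 1225·2204·146·371·1442·1462 ≡ 1322 (mod 2389)
Right side y^r · r^s mod p:
1431^2 = 2047761 ≡ 388
1431^4 ≡ 388^2 = 150544 ≡ 37
1431^8 ≡ 37^2 = 1369
1431^16 ≡ 1369^2 = 1874161 ≡ 1185
1431^32 ≡ 1185^2 = 1404225 ≡ 1882
1431^64 ≡ 1882^2 = 3541924 ≡ 1426
1431^128 ≡ 1426^2 = 2033476 ≡ 437
1431^256 ≡ 437^2 = 190969 ≡ 2238
1431^512 ≡ 2238^2 = 5008644 ≡ 1300
1431^1024 ≡ 1300^2 = 1690000 ≡ 977
1431^2048 ≡ 977^2 = 954529 ≡ 1318
2337 = 2048 + 256 + 32 + 1, so 1431^2337 ≡ 1318·2238·1882·1431 ≡ 2094 (mod 2389)
2337^2 = 5461569 ≡ 315
2337^4 ≡ 315^2 = 99225 ≡ 1276
2337^8 ≡ 1276^2 = 1628176 ≡ 1267
2337^16 ≡ 1267^2 = 1605289 ≡ 2270
2337^32 ≡ 2270^2 = 5152900 ≡ 2216
2337^64 ≡ 2216^2 = 4910656 ≡ 1261
2337^128 ≡ 1261^2 = 1590121 ≡ 1436
2337^256 ≡ 1436^2 = 2062096 ≡ 389
333 = 256 + 64 + 8 + 4 + 1, so 2337^333 ≡ 389·1261·1267·1276·2337 ≡ 2117 (mod 2389)
2094·2117 = 4432998 ≡ 1403 (mod 2389)
1322 ≠ 1403, so verification fails.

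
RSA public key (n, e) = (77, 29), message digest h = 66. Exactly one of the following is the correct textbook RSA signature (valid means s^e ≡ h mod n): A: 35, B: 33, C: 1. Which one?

B

Candidate A: Squares mod 77: 35^1≡35, 35^2≡70, 35^4≡49, 35^8≡14, 35^16≡42; 29 = 16 + 8 + 4 + 1, so 35^29 ≡ 42·14·49·35 ≡ 28 (mod 77)
Candidate B: Squares mod 77: 33^1≡33, 33^2≡11, 33^4≡44, 33^8≡11, 33^16≡44; 29 = 16 + 8 + 4 + 1, so 33^29 ≡ 44·11·44·33 ≡ 66 (mod 77)
  → matches h = 66
Candidate C: Squares mod 77: 1^1≡1, 1^2≡1, 1^4≡1, 1^8≡1, 1^16≡1; 29 = 16 + 8 + 4 + 1, so 1^29 ≡ 1·1·1·1 ≡ 1 (mod 77)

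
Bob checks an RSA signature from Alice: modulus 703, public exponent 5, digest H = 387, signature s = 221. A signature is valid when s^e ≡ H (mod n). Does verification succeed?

fails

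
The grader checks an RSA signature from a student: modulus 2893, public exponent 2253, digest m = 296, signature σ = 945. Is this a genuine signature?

genuine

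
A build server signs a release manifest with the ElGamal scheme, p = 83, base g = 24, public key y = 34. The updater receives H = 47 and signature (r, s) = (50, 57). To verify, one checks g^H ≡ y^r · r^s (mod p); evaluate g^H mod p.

24^2 = 576 ≡ 78
24^4 ≡ 78^2 = 6084 ≡ 25
24^8 ≡ 25^2 = 625 ≡ 44
24^16 ≡ 44^2 = 1936 ≡ 27
24^32 ≡ 27^2 = 729 ≡ 65
47 = 32 + 8 + 4 + 2 + 1, so 24^47 ≡ 65·44·25·78·24 ≡ 42 (mod 83)

42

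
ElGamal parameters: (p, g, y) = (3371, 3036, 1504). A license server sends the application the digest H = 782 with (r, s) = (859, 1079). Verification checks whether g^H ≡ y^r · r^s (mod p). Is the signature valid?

valid

Left side g^H mod p:
3036^2 = 9217296 ≡ 982
3036^4 ≡ 982^2 = 964324 ≡ 218
3036^8 ≡ 218^2 = 47524 ≡ 330
3036^16 ≡ 330^2 = 108900 ≡ 1028
3036^32 ≡ 1028^2 = 1056784 ≡ 1661
3036^64 ≡ 1661^2 = 2758921 ≡ 1443
3036^128 ≡ 1443^2 = 2082249 ≡ 2342
3036^256 ≡ 2342^2 = 5484964 ≡ 347
3036^512 ≡ 347^2 = 120409 ≡ 2424
782 = 512 + 256 + 8 + 4 + 2, so 3036^782 ≡ 2424·347·330·218·982 ≡ 959 (mod 3371)
Right side y^r · r^s mod p:
1504^2 = 2262016 ≡ 75
1504^4 ≡ 75^2 = 5625 ≡ 2254
1504^8 ≡ 2254^2 = 5080516 ≡ 419
1504^16 ≡ 419^2 = 175561 ≡ 269
1504^32 ≡ 269^2 = 72361 ≡ 1570
1504^64 ≡ 1570^2 = 2464900 ≡ 699
1504^128 ≡ 699^2 = 488601 ≡ 3177
1504^256 ≡ 3177^2 = 10093329 ≡ 555
1504^512 ≡ 555^2 = 308025 ≡ 1264
859 = 512 + 256 + 64 + 16 + 8 + 2 + 1, so 1504^859 ≡ 1264·555·699·269·419·75·1504 ≡ 1912 (mod 3371)
859^2 = 737881 ≡ 3003
859^4 ≡ 3003^2 = 9018009 ≡ 584
859^8 ≡ 584^2 = 341056 ≡ 585
859^16 ≡ 585^2 = 342225 ≡ 1754
859^32 ≡ 1754^2 = 3076516 ≡ 2164
859^64 ≡ 2164^2 = 4682896 ≡ 577
859^128 ≡ 577^2 = 332929 ≡ 2571
859^256 ≡ 2571^2 = 6610041 ≡ 2881
859^512 ≡ 2881^2 = 8300161 ≡ 759
859^1024 ≡ 759^2 = 576081 ≡ 3011
1079 = 1024 + 32 + 16 + 4 + 2 + 1, so 859^1079 ≡ 3011·2164·1754·584·3003·859 ≡ 34 (mod 3371)
1912·34 = 65008 ≡ 959 (mod 3371)
959 ≡ 959 (mod 3371), so the signature is genuine.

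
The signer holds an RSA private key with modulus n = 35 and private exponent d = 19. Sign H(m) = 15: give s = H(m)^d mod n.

15

(H(m))^2 ≡ 15^2 = 225 ≡ 15
(H(m))^4 ≡ 15^2 = 225 ≡ 15
(H(m))^8 ≡ 15^2 = 225 ≡ 15
(H(m))^16 ≡ 15^2 = 225 ≡ 15
19 = 16 + 2 + 1, so (H(m))^19 ≡ 15·15·15 ≡ 15 (mod 35)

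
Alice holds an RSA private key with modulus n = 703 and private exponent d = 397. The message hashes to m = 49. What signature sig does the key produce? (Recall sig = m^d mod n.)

49

m^397 mod 703 = 49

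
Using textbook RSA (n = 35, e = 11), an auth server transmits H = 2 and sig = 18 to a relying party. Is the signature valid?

valid

Squares mod 35: sig^1≡18, sig^2≡9, sig^4≡11, sig^8≡16
11 = 8 + 2 + 1, so sig^11 ≡ 16·9·18 ≡ 2 (mod 35)
2 = H, so the signature checks out.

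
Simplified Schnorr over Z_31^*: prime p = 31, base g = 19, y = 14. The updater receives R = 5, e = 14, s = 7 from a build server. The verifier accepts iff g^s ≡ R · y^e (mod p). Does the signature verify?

g^s mod p:
19^2 = 361 ≡ 20
19^4 ≡ 20^2 = 400 ≡ 28
7 = 4 + 2 + 1, so 19^7 ≡ 28·20·19 ≡ 7 (mod 31)
R · y^e mod p:
14^2 = 196 ≡ 10
14^4 ≡ 10^2 = 100 ≡ 7
14^8 ≡ 7^2 = 49 ≡ 18
14 = 8 + 4 + 2, so 14^14 ≡ 18·7·10 ≡ 20 (mod 31)
5·20 = 100 ≡ 7 (mod 31)
7 ≡ 7 (mod 31); signature holds.

verifies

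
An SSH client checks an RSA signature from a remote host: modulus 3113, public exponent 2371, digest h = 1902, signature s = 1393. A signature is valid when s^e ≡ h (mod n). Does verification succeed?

s^2 ≡ 1393^2 = 1940449 ≡ 1050
s^4 ≡ 1050^2 = 1102500 ≡ 498
s^8 ≡ 498^2 = 248004 ≡ 2077
s^16 ≡ 2077^2 = 4313929 ≡ 2424
s^32 ≡ 2424^2 = 5875776 ≡ 1545
s^64 ≡ 1545^2 = 2387025 ≡ 2467
s^128 ≡ 2467^2 = 6086089 ≡ 174
s^256 ≡ 174^2 = 30276 ≡ 2259
s^512 ≡ 2259^2 = 5103081 ≡ 874
s^1024 ≡ 874^2 = 763876 ≡ 1191
s^2048 ≡ 1191^2 = 1418481 ≡ 2066
2371 = 2048 + 256 + 64 + 2 + 1, so s^2371 ≡ 2066·2259·2467·1050·1393 ≡ 1976 (mod 3113)
s^2371 mod 3113 = 1976, but h = 1902.

fails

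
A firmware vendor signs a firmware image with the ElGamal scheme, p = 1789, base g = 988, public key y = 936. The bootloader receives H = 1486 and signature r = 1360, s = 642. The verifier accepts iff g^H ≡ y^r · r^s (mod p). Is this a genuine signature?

Left side g^H mod p:
Squares mod 1789: 988^1≡988, 988^2≡1139, 988^4≡296, 988^8≡1744, 988^16≡236, 988^32≡237, 988^64≡710, 988^128≡1391, 988^256≡972, 988^512≡192, 988^1024≡1084
1486 = 1024 + 256 + 128 + 64 + 8 + 4 + 2, so 988^1486 ≡ 1084·972·1391·710·1744·296·1139 ≡ 1722 (mod 1789)
Right side y^r · r^s mod p:
Squares mod 1789: 936^1≡936, 936^2≡1275, 936^4≡1213, 936^8≡811, 936^16≡1158, 936^32≡1003, 936^64≡591, 936^128≡426, 936^256≡787, 936^512≡375, 936^1024≡1083
1360 = 1024 + 256 + 64 + 16, so 936^1360 ≡ 1083·787·591·1158 ≡ 1214 (mod 1789)
Squares mod 1789: 1360^1≡1360, 1360^2≡1563, 1360^4≡984, 1360^8≡407, 1360^16≡1061, 1360^32≡440, 1360^64≡388, 1360^128≡268, 1360^256≡264, 1360^512≡1714
642 = 512 + 128 + 2, so 1360^642 ≡ 1714·268·1563 ≡ 329 (mod 1789)
1214·329 = 399406 ≡ 459 (mod 1789)
1722 ≠ 459, so verification fails.

forged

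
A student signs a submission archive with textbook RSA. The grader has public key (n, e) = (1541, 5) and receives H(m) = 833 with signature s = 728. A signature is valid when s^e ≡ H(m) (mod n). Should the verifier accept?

s^5 mod 1541 = 1318
1318 ≠ 833, so verification fails.

reject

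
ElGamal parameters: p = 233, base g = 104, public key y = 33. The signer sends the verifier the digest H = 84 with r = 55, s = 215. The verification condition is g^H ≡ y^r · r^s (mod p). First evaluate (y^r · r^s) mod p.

33^2 = 1089 ≡ 157
33^4 ≡ 157^2 = 24649 ≡ 184
33^8 ≡ 184^2 = 33856 ≡ 71
33^16 ≡ 71^2 = 5041 ≡ 148
33^32 ≡ 148^2 = 21904 ≡ 2
55 = 32 + 16 + 4 + 2 + 1, so 33^55 ≡ 2·148·184·157·33 ≡ 72 (mod 233)
55^2 = 3025 ≡ 229
55^4 ≡ 229^2 = 52441 ≡ 16
55^8 ≡ 16^2 = 256 ≡ 23
55^16 ≡ 23^2 = 529 ≡ 63
55^32 ≡ 63^2 = 3969 ≡ 8
55^64 ≡ 8^2 = 64
55^128 ≡ 64^2 = 4096 ≡ 135
215 = 128 + 64 + 16 + 4 + 2 + 1, so 55^215 ≡ 135·64·63·16·229·55 ≡ 132 (mod 233)
y^r · r^s ≡ 72·132 = 9504 ≡ 184 (mod 233)

184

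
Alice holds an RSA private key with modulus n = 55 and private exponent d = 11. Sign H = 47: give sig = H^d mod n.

3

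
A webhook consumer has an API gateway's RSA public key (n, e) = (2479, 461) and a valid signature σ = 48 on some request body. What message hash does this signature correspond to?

878

σ^2 ≡ 48^2 = 2304
σ^4 ≡ 2304^2 = 5308416 ≡ 877
σ^8 ≡ 877^2 = 769129 ≡ 639
σ^16 ≡ 639^2 = 408321 ≡ 1765
σ^32 ≡ 1765^2 = 3115225 ≡ 1601
σ^64 ≡ 1601^2 = 2563201 ≡ 2394
σ^128 ≡ 2394^2 = 5731236 ≡ 2267
σ^256 ≡ 2267^2 = 5139289 ≡ 322
461 = 256 + 128 + 64 + 8 + 4 + 1, so σ^461 ≡ 322·2267·2394·639·877·48 ≡ 878 (mod 2479)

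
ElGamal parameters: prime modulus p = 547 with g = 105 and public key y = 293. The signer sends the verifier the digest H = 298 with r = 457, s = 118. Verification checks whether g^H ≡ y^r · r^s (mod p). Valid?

Left side g^H mod p:
105^2 = 11025 ≡ 85
105^4 ≡ 85^2 = 7225 ≡ 114
105^8 ≡ 114^2 = 12996 ≡ 415
105^16 ≡ 415^2 = 172225 ≡ 467
105^32 ≡ 467^2 = 218089 ≡ 383
105^64 ≡ 383^2 = 146689 ≡ 93
105^128 ≡ 93^2 = 8649 ≡ 444
105^256 ≡ 444^2 = 197136 ≡ 216
298 = 256 + 32 + 8 + 2, so 105^298 ≡ 216·383·415·85 ≡ 516 (mod 547)
Right side y^r · r^s mod p:
293^2 = 85849 ≡ 517
293^4 ≡ 517^2 = 267289 ≡ 353
293^8 ≡ 353^2 = 124609 ≡ 440
293^16 ≡ 440^2 = 193600 ≡ 509
293^32 ≡ 509^2 = 259081 ≡ 350
293^64 ≡ 350^2 = 122500 ≡ 519
293^128 ≡ 519^2 = 269361 ≡ 237
293^256 ≡ 237^2 = 56169 ≡ 375
457 = 256 + 128 + 64 + 8 + 1, so 293^457 ≡ 375·237·519·440·293 ≡ 517 (mod 547)
457^2 = 208849 ≡ 442
457^4 ≡ 442^2 = 195364 ≡ 85
457^8 ≡ 85^2 = 7225 ≡ 114
457^16 ≡ 114^2 = 12996 ≡ 415
457^32 ≡ 415^2 = 172225 ≡ 467
457^64 ≡ 467^2 = 218089 ≡ 383
118 = 64 + 32 + 16 + 4 + 2, so 457^118 ≡ 383·467·415·85·442 ≡ 10 (mod 547)
517·10 = 5170 ≡ 247 (mod 547)
516 ≠ 247, so verification fails.

no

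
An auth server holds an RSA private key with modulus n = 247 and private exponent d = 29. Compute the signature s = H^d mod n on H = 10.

147

H^2 ≡ 10^2 = 100
H^4 ≡ 100^2 = 10000 ≡ 120
H^8 ≡ 120^2 = 14400 ≡ 74
H^16 ≡ 74^2 = 5476 ≡ 42
29 = 16 + 8 + 4 + 1, so H^29 ≡ 42·74·120·10 ≡ 147 (mod 247)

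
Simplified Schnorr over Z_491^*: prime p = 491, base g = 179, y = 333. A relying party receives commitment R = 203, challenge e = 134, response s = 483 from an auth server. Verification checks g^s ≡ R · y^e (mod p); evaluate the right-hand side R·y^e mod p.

138

Squares mod 491: 333^1≡333, 333^2≡414, 333^4≡37, 333^8≡387, 333^16≡14, 333^32≡196, 333^64≡118, 333^128≡176
134 = 128 + 4 + 2, so 333^134 ≡ 176·37·414 ≡ 378 (mod 491)
R · y^e ≡ 203·378 = 76734 ≡ 138 (mod 491)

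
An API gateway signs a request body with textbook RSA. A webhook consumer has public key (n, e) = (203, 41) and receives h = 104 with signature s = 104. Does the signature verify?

verifies

s^2 ≡ 104^2 = 10816 ≡ 57
s^4 ≡ 57^2 = 3249 ≡ 1
s^8 ≡ 1^2 = 1
s^16 ≡ 1^2 = 1
s^32 ≡ 1^2 = 1
41 = 32 + 8 + 1, so s^41 ≡ 1·1·104 ≡ 104 (mod 203)
104 = h, so the signature checks out.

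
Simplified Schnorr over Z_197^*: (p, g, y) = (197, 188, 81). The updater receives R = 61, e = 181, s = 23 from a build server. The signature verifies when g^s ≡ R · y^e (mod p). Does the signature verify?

does not verify

g^s mod p:
188^2 = 35344 ≡ 81
188^4 ≡ 81^2 = 6561 ≡ 60
188^8 ≡ 60^2 = 3600 ≡ 54
188^16 ≡ 54^2 = 2916 ≡ 158
23 = 16 + 4 + 2 + 1, so 188^23 ≡ 158·60·81·188 ≡ 37 (mod 197)
R · y^e mod p:
81^2 = 6561 ≡ 60
81^4 ≡ 60^2 = 3600 ≡ 54
81^8 ≡ 54^2 = 2916 ≡ 158
81^16 ≡ 158^2 = 24964 ≡ 142
81^32 ≡ 142^2 = 20164 ≡ 70
81^64 ≡ 70^2 = 4900 ≡ 172
81^128 ≡ 172^2 = 29584 ≡ 34
181 = 128 + 32 + 16 + 4 + 1, so 81^181 ≡ 34·70·142·54·81 ≡ 63 (mod 197)
61·63 = 3843 ≡ 100 (mod 197)
37 ≠ 100; the check fails.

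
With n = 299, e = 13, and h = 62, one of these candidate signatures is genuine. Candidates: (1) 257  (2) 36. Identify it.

1

Candidate 1: 257^2 = 66049 ≡ 269; 257^4 ≡ 269^2 = 72361 ≡ 3; 257^8 ≡ 3^2 = 9; 13 = 8 + 4 + 1, so 257^13 ≡ 9·3·257 ≡ 62 (mod 299)
  → matches h = 62
Candidate 2: 36^2 = 1296 ≡ 100; 36^4 ≡ 100^2 = 10000 ≡ 133; 36^8 ≡ 133^2 = 17689 ≡ 48; 13 = 8 + 4 + 1, so 36^13 ≡ 48·133·36 ≡ 192 (mod 299)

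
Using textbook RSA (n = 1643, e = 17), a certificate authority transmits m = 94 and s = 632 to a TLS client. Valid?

no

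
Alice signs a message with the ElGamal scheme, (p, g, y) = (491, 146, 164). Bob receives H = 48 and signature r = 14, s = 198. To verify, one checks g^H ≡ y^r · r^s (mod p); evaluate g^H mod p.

37

146^2 = 21316 ≡ 203
146^4 ≡ 203^2 = 41209 ≡ 456
146^8 ≡ 456^2 = 207936 ≡ 243
146^16 ≡ 243^2 = 59049 ≡ 129
146^32 ≡ 129^2 = 16641 ≡ 438
48 = 32 + 16, so 146^48 ≡ 438·129 ≡ 37 (mod 491)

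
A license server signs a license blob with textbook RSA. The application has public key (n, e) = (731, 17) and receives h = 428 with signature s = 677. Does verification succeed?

fails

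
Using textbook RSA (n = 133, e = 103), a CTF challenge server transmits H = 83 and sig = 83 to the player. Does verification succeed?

Squares mod 133: sig^1≡83, sig^2≡106, sig^4≡64, sig^8≡106, sig^16≡64, sig^32≡106, sig^64≡64
103 = 64 + 32 + 4 + 2 + 1, so sig^103 ≡ 64·106·64·106·83 ≡ 83 (mod 133)
83 = H, so the signature checks out.

passes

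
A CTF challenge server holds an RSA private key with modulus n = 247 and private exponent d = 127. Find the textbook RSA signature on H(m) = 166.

(H(m))^2 ≡ 166^2 = 27556 ≡ 139
(H(m))^4 ≡ 139^2 = 19321 ≡ 55
(H(m))^8 ≡ 55^2 = 3025 ≡ 61
(H(m))^16 ≡ 61^2 = 3721 ≡ 16
(H(m))^32 ≡ 16^2 = 256 ≡ 9
(H(m))^64 ≡ 9^2 = 81
127 = 64 + 32 + 16 + 8 + 4 + 2 + 1, so (H(m))^127 ≡ 81·9·16·61·55·139·166 ≡ 166 (mod 247)

166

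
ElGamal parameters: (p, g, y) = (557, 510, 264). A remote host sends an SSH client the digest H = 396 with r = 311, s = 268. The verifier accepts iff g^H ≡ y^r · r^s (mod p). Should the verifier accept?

Left side g^H mod p:
510^2 = 260100 ≡ 538
510^4 ≡ 538^2 = 289444 ≡ 361
510^8 ≡ 361^2 = 130321 ≡ 540
510^16 ≡ 540^2 = 291600 ≡ 289
510^32 ≡ 289^2 = 83521 ≡ 528
510^64 ≡ 528^2 = 278784 ≡ 284
510^128 ≡ 284^2 = 80656 ≡ 448
510^256 ≡ 448^2 = 200704 ≡ 184
396 = 256 + 128 + 8 + 4, so 510^396 ≡ 184·448·540·361 ≡ 40 (mod 557)
Right side y^r · r^s mod p:
264^2 = 69696 ≡ 71
264^4 ≡ 71^2 = 5041 ≡ 28
264^8 ≡ 28^2 = 784 ≡ 227
264^16 ≡ 227^2 = 51529 ≡ 285
264^32 ≡ 285^2 = 81225 ≡ 460
264^64 ≡ 460^2 = 211600 ≡ 497
264^128 ≡ 497^2 = 247009 ≡ 258
264^256 ≡ 258^2 = 66564 ≡ 281
311 = 256 + 32 + 16 + 4 + 2 + 1, so 264^311 ≡ 281·460·285·28·71·264 ≡ 543 (mod 557)
311^2 = 96721 ≡ 360
311^4 ≡ 360^2 = 129600 ≡ 376
311^8 ≡ 376^2 = 141376 ≡ 455
311^16 ≡ 455^2 = 207025 ≡ 378
311^32 ≡ 378^2 = 142884 ≡ 292
311^64 ≡ 292^2 = 85264 ≡ 43
311^128 ≡ 43^2 = 1849 ≡ 178
311^256 ≡ 178^2 = 31684 ≡ 492
268 = 256 + 8 + 4, so 311^268 ≡ 492·455·376 ≡ 305 (mod 557)
543·305 = 165615 ≡ 186 (mod 557)
40 ≠ 186, so verification fails.

reject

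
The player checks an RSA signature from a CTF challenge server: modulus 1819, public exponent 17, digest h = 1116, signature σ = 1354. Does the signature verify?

σ^2 ≡ 1354^2 = 1833316 ≡ 1583
σ^4 ≡ 1583^2 = 2505889 ≡ 1126
σ^8 ≡ 1126^2 = 1267876 ≡ 33
σ^16 ≡ 33^2 = 1089
17 = 16 + 1, so σ^17 ≡ 1089·1354 ≡ 1116 (mod 1819)
σ^17 mod 1819 = 1116 matches h.

verifies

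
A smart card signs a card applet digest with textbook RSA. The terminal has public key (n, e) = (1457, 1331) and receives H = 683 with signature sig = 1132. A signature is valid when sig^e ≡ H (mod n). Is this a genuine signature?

forged

Squares mod 1457: sig^1≡1132, sig^2≡721, sig^4≡1149, sig^8≡159, sig^16≡512, sig^32≡1341, sig^64≡343, sig^128≡1089, sig^256≡1380, sig^512≡101, sig^1024≡2
1331 = 1024 + 256 + 32 + 16 + 2 + 1, so sig^1331 ≡ 2·1380·1341·512·721·1132 ≡ 1070 (mod 1457)
sig^1331 mod 1457 = 1070, but H = 683.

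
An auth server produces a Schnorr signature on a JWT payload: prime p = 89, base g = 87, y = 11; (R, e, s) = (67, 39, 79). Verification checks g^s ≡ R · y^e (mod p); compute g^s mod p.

85

87^2 = 7569 ≡ 4
87^4 ≡ 4^2 = 16
87^8 ≡ 16^2 = 256 ≡ 78
87^16 ≡ 78^2 = 6084 ≡ 32
87^32 ≡ 32^2 = 1024 ≡ 45
87^64 ≡ 45^2 = 2025 ≡ 67
79 = 64 + 8 + 4 + 2 + 1, so 87^79 ≡ 67·78·16·4·87 ≡ 85 (mod 89)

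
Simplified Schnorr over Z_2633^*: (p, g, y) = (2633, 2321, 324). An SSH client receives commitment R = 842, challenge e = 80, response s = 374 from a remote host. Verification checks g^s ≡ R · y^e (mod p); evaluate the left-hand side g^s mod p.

2321^2 = 5387041 ≡ 2556
2321^4 ≡ 2556^2 = 6533136 ≡ 663
2321^8 ≡ 663^2 = 439569 ≡ 2491
2321^16 ≡ 2491^2 = 6205081 ≡ 1733
2321^32 ≡ 1733^2 = 3003289 ≡ 1669
2321^64 ≡ 1669^2 = 2785561 ≡ 2480
2321^128 ≡ 2480^2 = 6150400 ≡ 2345
2321^256 ≡ 2345^2 = 5499025 ≡ 1321
374 = 256 + 64 + 32 + 16 + 4 + 2, so 2321^374 ≡ 1321·2480·1669·1733·663·2556 ≡ 2001 (mod 2633)

2001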